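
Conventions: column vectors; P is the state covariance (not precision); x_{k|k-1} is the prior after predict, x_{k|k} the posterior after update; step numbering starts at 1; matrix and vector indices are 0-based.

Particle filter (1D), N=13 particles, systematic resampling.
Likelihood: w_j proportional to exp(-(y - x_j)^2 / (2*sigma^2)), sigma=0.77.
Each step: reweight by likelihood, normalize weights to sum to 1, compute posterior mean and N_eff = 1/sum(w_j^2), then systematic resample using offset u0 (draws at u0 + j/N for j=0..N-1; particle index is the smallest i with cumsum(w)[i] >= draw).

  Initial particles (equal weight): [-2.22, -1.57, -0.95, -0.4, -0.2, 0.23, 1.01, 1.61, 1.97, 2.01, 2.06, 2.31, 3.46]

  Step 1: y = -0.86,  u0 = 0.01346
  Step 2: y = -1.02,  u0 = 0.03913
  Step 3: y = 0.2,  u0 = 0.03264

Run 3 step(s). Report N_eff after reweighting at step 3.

N_eff = 9.1035

step 1: w=[0.0551, 0.1714, 0.2604, 0.2193, 0.1816, 0.0963, 0.0137, 0.0015, 0.0003, 0.0003, 0.0002, 0.0001, 0.0000]  mean=-0.7226  Neff=5.2439  idx=[0, 1, 1, 2, 2, 2, 2, 3, 3, 3, 4, 4, 5]
step 2: w=[0.0316, 0.0824, 0.0824, 0.1059, 0.1059, 0.1059, 0.1059, 0.0769, 0.0769, 0.0769, 0.0603, 0.0603, 0.0285]  mean=-0.8413  Neff=11.7231  idx=[1, 2, 2, 3, 4, 5, 5, 6, 7, 8, 9, 10, 11]
step 3: w=[0.0122, 0.0122, 0.0122, 0.0564, 0.0564, 0.0564, 0.0564, 0.0564, 0.1269, 0.1269, 0.1269, 0.1503, 0.1503]  mean=-0.5379  Neff=9.1035  idx=[2, 4, 5, 7, 8, 8, 9, 9, 10, 11, 11, 12, 12]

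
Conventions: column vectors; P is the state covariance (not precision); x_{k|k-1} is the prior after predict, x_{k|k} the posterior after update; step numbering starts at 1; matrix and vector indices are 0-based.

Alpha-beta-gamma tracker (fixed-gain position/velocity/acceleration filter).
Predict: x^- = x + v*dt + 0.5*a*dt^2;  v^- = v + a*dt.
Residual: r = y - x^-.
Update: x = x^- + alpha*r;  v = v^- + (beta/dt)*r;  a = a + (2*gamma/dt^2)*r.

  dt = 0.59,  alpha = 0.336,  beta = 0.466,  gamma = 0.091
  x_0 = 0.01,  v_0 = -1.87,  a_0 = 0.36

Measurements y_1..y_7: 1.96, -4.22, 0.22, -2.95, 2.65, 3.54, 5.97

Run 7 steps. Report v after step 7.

step 1: x_pred=-1.0306  r=2.9906  x^+=-0.0258  v^+=0.7045  a^+=1.9236
step 2: x_pred=0.7247  r=-4.9447  x^+=-0.9367  v^+=-2.0660  a^+=-0.6616
step 3: x_pred=-2.2708  r=2.4908  x^+=-1.4339  v^+=-0.4890  a^+=0.6407
step 4: x_pred=-1.6109  r=-1.3391  x^+=-2.0609  v^+=-1.1687  a^+=-0.0594
step 5: x_pred=-2.7607  r=5.4107  x^+=-0.9427  v^+=3.0698  a^+=2.7695
step 6: x_pred=1.3505  r=2.1895  x^+=2.0862  v^+=6.4332  a^+=3.9143
step 7: x_pred=6.5630  r=-0.5930  x^+=6.3638  v^+=8.2742  a^+=3.6042

v_post = 8.2742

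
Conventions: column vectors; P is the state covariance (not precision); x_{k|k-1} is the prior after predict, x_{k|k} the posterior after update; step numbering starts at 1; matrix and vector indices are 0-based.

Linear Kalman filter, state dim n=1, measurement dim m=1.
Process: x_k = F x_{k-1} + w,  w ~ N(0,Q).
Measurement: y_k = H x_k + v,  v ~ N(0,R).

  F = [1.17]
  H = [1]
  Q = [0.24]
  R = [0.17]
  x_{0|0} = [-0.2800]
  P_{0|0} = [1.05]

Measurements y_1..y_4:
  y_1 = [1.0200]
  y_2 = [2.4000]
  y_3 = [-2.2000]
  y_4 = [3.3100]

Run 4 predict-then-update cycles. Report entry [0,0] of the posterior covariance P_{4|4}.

step 1: x^-=[-0.3276]  P^-=[1.6773]  S=[1.8473]  K=[0.9080]  nu=[1.3476]  x^+=[0.8960]  P^+=[0.1544]
step 2: x^-=[1.0483]  P^-=[0.4513]  S=[0.6213]  K=[0.7264]  nu=[1.3517]  x^+=[2.0301]  P^+=[0.1235]
step 3: x^-=[2.3753]  P^-=[0.4090]  S=[0.5790]  K=[0.7064]  nu=[-4.5753]  x^+=[-0.8567]  P^+=[0.1201]
step 4: x^-=[-1.0024]  P^-=[0.4044]  S=[0.5744]  K=[0.7040]  nu=[4.3124]  x^+=[2.0337]  P^+=[0.1197]

P_post[0,0] = 0.1197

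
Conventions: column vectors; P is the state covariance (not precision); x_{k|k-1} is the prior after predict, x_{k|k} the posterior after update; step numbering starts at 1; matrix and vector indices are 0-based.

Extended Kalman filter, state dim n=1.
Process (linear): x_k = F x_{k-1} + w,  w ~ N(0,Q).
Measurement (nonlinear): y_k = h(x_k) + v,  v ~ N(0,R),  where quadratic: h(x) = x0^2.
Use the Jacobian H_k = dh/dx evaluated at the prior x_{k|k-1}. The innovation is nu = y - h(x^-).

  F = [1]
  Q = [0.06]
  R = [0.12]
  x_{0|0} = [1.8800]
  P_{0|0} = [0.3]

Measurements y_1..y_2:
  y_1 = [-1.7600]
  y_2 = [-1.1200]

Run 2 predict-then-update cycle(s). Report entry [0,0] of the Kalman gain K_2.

K[0,0] = 0.3635

step 1: x^-=[1.8800]  P^-=[0.3600]  H_jac=[3.7600]  S=[5.2095]  K=[0.2598]  nu=[-5.2944]  x^+=[0.5043]  P^+=[0.0083]
step 2: x^-=[0.5043]  P^-=[0.0683]  H_jac=[1.0087]  S=[0.1895]  K=[0.3635]  nu=[-1.3744]  x^+=[0.0047]  P^+=[0.0432]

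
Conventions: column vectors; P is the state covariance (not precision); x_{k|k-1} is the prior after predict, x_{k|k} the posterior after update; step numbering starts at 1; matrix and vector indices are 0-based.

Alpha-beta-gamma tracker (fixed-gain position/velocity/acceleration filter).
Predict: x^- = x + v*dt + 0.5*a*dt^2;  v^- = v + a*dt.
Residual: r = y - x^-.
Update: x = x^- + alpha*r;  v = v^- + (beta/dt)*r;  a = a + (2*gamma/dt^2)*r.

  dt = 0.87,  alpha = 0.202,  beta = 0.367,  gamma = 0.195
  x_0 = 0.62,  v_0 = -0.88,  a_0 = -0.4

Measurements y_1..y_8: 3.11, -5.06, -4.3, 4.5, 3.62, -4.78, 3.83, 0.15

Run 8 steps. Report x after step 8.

step 1: x_pred=-0.2970  r=3.4070  x^+=0.3912  v^+=0.2092  a^+=1.3555
step 2: x_pred=1.0862  r=-6.1462  x^+=-0.1553  v^+=-1.2042  a^+=-1.8114
step 3: x_pred=-1.8885  r=-2.4115  x^+=-2.3757  v^+=-3.7974  a^+=-3.0539
step 4: x_pred=-6.8352  r=11.3352  x^+=-4.5455  v^+=-1.6727  a^+=2.7866
step 5: x_pred=-4.9462  r=8.5662  x^+=-3.2158  v^+=4.3652  a^+=7.2004
step 6: x_pred=3.3069  r=-8.0869  x^+=1.6734  v^+=7.2182  a^+=3.0336
step 7: x_pred=9.1012  r=-5.2712  x^+=8.0364  v^+=7.6338  a^+=0.3175
step 8: x_pred=14.7980  r=-14.6480  x^+=11.8391  v^+=1.7309  a^+=-7.2300

x_post = 11.8391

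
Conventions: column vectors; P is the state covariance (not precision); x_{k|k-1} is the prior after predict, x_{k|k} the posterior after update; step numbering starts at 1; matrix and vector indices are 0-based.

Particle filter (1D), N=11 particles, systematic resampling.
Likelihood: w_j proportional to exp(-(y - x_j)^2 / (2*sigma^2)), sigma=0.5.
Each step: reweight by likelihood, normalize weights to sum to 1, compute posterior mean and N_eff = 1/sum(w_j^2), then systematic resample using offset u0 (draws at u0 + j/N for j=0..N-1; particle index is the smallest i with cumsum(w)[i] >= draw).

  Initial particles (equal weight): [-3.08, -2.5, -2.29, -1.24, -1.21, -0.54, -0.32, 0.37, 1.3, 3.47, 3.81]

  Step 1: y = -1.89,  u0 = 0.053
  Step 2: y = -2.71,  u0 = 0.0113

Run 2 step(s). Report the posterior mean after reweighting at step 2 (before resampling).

post_mean = -2.3939

step 1: w=[0.0278, 0.2241, 0.3426, 0.2027, 0.1871, 0.0123, 0.0034, 0.0000, 0.0000, 0.0000, 0.0000]  mean=-1.9158  Neff=4.0882  idx=[1, 1, 1, 2, 2, 2, 3, 3, 3, 4, 4]
step 2: w=[0.1862, 0.1862, 0.1862, 0.1429, 0.1429, 0.1429, 0.0027, 0.0027, 0.0027, 0.0023, 0.0023]  mean=-2.3939  Neff=6.0485  idx=[0, 0, 1, 1, 2, 2, 2, 3, 4, 4, 5]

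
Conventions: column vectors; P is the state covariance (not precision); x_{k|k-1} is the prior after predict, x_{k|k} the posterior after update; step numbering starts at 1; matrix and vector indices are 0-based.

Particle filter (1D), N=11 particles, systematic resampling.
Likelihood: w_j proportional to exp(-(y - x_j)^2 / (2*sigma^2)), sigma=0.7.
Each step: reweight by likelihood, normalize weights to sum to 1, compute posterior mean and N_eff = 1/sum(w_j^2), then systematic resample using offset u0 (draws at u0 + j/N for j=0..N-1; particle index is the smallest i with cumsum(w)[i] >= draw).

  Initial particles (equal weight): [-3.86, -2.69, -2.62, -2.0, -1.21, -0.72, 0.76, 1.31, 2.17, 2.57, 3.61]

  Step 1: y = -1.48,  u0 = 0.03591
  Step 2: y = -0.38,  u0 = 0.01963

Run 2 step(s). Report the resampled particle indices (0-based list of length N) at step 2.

step 1: w=[0.0011, 0.0819, 0.0969, 0.2768, 0.3386, 0.2023, 0.0022, 0.0001, 0.0000, 0.0000, 0.0000]  mean=-1.5857  Neff=4.0265  idx=[1, 2, 3, 3, 3, 4, 4, 4, 4, 5, 5]
step 2: w=[0.0011, 0.0015, 0.0173, 0.0173, 0.0173, 0.1246, 0.1246, 0.1246, 0.1246, 0.2236, 0.2236]  mean=-1.0356  Neff=6.1354  idx=[2, 5, 6, 6, 7, 8, 9, 9, 9, 10, 10]

resampled_idx = [2, 5, 6, 6, 7, 8, 9, 9, 9, 10, 10]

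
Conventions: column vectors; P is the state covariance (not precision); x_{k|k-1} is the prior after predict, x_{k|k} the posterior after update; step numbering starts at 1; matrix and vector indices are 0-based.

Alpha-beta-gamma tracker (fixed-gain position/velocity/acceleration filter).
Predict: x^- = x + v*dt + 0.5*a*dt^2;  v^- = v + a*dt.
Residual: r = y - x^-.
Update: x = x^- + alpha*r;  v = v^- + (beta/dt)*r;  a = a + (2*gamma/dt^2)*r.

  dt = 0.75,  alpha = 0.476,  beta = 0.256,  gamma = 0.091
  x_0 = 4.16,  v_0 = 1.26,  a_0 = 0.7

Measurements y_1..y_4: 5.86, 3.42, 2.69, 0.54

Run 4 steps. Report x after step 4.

step 1: x_pred=5.3019  r=0.5581  x^+=5.5675  v^+=1.9755  a^+=0.8806
step 2: x_pred=7.2968  r=-3.8768  x^+=5.4515  v^+=1.3127  a^+=-0.3738
step 3: x_pred=6.3308  r=-3.6408  x^+=4.5978  v^+=-0.2104  a^+=-1.5518
step 4: x_pred=4.0035  r=-3.4635  x^+=2.3549  v^+=-2.5565  a^+=-2.6724

x_post = 2.3549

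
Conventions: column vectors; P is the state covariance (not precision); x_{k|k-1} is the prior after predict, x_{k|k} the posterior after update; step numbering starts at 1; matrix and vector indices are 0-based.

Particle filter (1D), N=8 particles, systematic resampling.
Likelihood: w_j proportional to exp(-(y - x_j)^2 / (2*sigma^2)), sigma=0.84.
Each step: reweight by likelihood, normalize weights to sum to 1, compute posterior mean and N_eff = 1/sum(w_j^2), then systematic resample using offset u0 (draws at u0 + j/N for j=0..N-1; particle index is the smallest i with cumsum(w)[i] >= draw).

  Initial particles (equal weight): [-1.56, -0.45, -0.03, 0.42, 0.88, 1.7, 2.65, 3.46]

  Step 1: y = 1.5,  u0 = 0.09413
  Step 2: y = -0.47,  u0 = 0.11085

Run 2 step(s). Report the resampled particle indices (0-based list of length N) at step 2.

step 1: w=[0.0005, 0.0234, 0.0659, 0.1515, 0.2637, 0.3366, 0.1357, 0.0228]  mean=1.2929  Neff=4.3553  idx=[3, 3, 4, 4, 5, 5, 6, 6]
step 2: w=[0.3234, 0.3234, 0.1558, 0.1558, 0.0202, 0.0202, 0.0006, 0.0006]  mean=0.6175  Neff=3.8669  idx=[0, 0, 1, 1, 1, 2, 3, 5]

resampled_idx = [0, 0, 1, 1, 1, 2, 3, 5]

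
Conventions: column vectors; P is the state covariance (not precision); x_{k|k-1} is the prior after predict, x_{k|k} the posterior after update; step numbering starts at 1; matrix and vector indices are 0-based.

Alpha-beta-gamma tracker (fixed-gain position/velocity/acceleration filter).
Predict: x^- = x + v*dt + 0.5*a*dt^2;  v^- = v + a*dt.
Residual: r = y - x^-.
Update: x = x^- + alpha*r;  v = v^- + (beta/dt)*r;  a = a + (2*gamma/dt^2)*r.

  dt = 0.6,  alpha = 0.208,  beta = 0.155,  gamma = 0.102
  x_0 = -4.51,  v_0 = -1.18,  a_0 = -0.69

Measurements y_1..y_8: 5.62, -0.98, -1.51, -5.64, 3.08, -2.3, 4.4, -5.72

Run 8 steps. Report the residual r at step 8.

step 1: x_pred=-5.3422  r=10.9622  x^+=-3.0621  v^+=1.2379  a^+=5.5219
step 2: x_pred=-1.3254  r=0.3454  x^+=-1.2535  v^+=4.6403  a^+=5.7176
step 3: x_pred=2.5598  r=-4.0698  x^+=1.7133  v^+=7.0195  a^+=3.4114
step 4: x_pred=6.5390  r=-12.1790  x^+=4.0058  v^+=5.9201  a^+=-3.4900
step 5: x_pred=6.9296  r=-3.8496  x^+=6.1289  v^+=2.8316  a^+=-5.6715
step 6: x_pred=6.8070  r=-9.1070  x^+=4.9127  v^+=-2.9240  a^+=-10.8321
step 7: x_pred=1.2086  r=3.1914  x^+=1.8724  v^+=-8.5988  a^+=-9.0236
step 8: x_pred=-4.9111  r=-0.8089  x^+=-5.0794  v^+=-14.2219  a^+=-9.4820

resid = -0.8089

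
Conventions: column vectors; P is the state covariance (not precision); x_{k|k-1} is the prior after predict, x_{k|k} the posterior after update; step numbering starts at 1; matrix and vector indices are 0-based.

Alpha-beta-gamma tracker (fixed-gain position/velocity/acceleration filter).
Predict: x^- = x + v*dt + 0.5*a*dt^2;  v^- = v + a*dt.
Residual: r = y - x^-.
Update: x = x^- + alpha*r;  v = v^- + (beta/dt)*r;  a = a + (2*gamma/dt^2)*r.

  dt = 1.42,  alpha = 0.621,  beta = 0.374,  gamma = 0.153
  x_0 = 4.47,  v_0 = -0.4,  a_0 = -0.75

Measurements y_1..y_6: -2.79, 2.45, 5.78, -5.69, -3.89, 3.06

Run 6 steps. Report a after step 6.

a_post = 1.1965

step 1: x_pred=3.1458  r=-5.9359  x^+=-0.5403  v^+=-3.0284  a^+=-1.6508
step 2: x_pred=-6.5050  r=8.9550  x^+=-0.9439  v^+=-3.0140  a^+=-0.2918
step 3: x_pred=-5.5180  r=11.2980  x^+=1.4981  v^+=-0.4527  a^+=1.4227
step 4: x_pred=2.2896  r=-7.9796  x^+=-2.6657  v^+=-0.5341  a^+=0.2117
step 5: x_pred=-3.2107  r=-0.6793  x^+=-3.6326  v^+=-0.4124  a^+=0.1087
step 6: x_pred=-4.1086  r=7.1686  x^+=0.3431  v^+=1.6300  a^+=1.1965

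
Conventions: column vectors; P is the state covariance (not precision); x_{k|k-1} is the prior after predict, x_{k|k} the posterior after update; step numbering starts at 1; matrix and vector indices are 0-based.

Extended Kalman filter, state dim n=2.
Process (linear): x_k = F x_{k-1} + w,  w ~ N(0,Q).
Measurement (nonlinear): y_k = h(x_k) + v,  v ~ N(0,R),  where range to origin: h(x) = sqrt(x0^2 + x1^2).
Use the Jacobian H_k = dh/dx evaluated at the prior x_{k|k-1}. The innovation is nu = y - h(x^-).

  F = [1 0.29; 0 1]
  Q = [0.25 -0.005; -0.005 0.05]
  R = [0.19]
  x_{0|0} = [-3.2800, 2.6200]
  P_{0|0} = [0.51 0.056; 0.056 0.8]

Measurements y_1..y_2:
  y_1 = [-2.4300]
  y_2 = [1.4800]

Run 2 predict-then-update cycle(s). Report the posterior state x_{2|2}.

step 1: x^-=[-2.5202, 2.6200]  P^-=[0.8598 0.2830; 0.2830 0.8500]  H_jac=[-0.6932 0.7207]  S=[0.7619]  K=[-0.5146; 0.5465]  nu=[-6.0654]  x^+=[0.6010, -0.6949]  P^+=[0.6580 0.4973; 0.4973 0.6224]
step 2: x^-=[0.3994, -0.6949]  P^-=[1.2488 0.6728; 0.6728 0.6724]  H_jac=[0.4983 -0.8670]  S=[0.4242]  K=[0.0920; -0.5839]  nu=[0.6785]  x^+=[0.4619, -1.0911]  P^+=[1.2452 0.6956; 0.6956 0.5278]

x_post = [0.4619, -1.0911]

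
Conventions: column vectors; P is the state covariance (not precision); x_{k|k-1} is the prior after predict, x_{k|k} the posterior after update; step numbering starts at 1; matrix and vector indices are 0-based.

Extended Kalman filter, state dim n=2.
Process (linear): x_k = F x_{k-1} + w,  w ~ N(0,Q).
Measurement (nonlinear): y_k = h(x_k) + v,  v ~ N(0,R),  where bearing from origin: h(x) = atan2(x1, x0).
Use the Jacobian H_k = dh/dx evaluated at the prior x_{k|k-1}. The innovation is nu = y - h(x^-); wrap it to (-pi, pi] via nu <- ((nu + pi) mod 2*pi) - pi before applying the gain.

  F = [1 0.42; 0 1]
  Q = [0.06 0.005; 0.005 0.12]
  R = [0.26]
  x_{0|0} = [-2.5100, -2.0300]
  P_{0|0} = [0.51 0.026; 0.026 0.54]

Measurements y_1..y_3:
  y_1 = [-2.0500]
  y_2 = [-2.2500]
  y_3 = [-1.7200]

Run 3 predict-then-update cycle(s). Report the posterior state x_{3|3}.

step 1: x^-=[-3.3626, -2.0300]  P^-=[0.6871 0.2578; 0.2578 0.6600]  H_jac=[0.1316 -0.2180]  S=[0.2885]  K=[0.1186; -0.3811]  nu=[0.5485]  x^+=[-3.2975, -2.2390]  P^+=[0.6830 0.2708; 0.2708 0.6181]
step 2: x^-=[-4.2379, -2.2390]  P^-=[1.0796 0.5354; 0.5354 0.7381]  H_jac=[0.0975 -0.1845]  S=[0.2761]  K=[0.0233; -0.3041]  nu=[0.4055]  x^+=[-4.2285, -2.3623]  P^+=[1.0794 0.5374; 0.5374 0.7126]
step 3: x^-=[-5.2206, -2.3623]  P^-=[1.7165 0.8417; 0.8417 0.8326]  H_jac=[0.0719 -0.1590]  S=[0.2707]  K=[-0.0381; -0.2653]  nu=[0.9967]  x^+=[-5.2587, -2.6268]  P^+=[1.7161 0.8389; 0.8389 0.8135]

x_post = [-5.2587, -2.6268]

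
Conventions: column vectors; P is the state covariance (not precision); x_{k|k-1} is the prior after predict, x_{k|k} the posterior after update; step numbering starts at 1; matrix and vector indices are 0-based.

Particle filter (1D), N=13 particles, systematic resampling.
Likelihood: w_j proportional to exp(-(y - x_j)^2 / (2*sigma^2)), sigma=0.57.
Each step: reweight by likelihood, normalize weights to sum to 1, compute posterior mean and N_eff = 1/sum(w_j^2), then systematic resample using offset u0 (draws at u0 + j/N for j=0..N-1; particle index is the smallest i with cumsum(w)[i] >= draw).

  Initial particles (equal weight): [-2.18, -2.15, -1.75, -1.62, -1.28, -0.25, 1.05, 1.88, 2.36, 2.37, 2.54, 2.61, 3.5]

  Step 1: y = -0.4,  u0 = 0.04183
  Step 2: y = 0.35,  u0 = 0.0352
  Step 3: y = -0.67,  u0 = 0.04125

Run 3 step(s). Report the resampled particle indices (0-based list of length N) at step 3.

step 1: w=[0.0051, 0.0060, 0.0407, 0.0680, 0.2041, 0.6493, 0.0264, 0.0002, 0.0000, 0.0000, 0.0000, 0.0000, 0.0000]  mean=-0.6010  Neff=2.1262  idx=[2, 3, 4, 4, 5, 5, 5, 5, 5, 5, 5, 5, 5]
step 2: w=[0.0002, 0.0005, 0.0032, 0.0032, 0.1103, 0.1103, 0.1103, 0.1103, 0.1103, 0.1103, 0.1103, 0.1103, 0.1103]  mean=-0.2576  Neff=9.1282  idx=[4, 4, 5, 6, 7, 7, 8, 9, 9, 10, 11, 11, 12]
step 3: w=[0.0769, 0.0769, 0.0769, 0.0769, 0.0769, 0.0769, 0.0769, 0.0769, 0.0769, 0.0769, 0.0769, 0.0769, 0.0769]  mean=-0.2500  Neff=13.0000  idx=[0, 1, 2, 3, 4, 5, 6, 7, 8, 9, 10, 11, 12]

resampled_idx = [0, 1, 2, 3, 4, 5, 6, 7, 8, 9, 10, 11, 12]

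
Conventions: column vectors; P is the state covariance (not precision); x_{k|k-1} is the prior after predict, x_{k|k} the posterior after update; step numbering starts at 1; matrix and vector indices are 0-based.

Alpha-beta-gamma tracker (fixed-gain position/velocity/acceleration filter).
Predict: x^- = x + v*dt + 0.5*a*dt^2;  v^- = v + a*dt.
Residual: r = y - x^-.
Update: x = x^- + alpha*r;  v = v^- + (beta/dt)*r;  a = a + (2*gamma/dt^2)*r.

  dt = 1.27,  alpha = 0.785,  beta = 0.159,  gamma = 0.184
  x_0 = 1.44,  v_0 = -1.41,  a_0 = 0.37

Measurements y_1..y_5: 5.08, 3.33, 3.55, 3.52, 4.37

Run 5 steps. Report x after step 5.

x_post = 5.0552

step 1: x_pred=-0.0523  r=5.1323  x^+=3.9766  v^+=-0.2976  a^+=1.5410
step 2: x_pred=4.8414  r=-1.5114  x^+=3.6550  v^+=1.4703  a^+=1.1962
step 3: x_pred=6.4868  r=-2.9368  x^+=4.1814  v^+=2.6217  a^+=0.5261
step 4: x_pred=7.9353  r=-4.4153  x^+=4.4693  v^+=2.7371  a^+=-0.4813
step 5: x_pred=7.5572  r=-3.1872  x^+=5.0552  v^+=1.7268  a^+=-1.2085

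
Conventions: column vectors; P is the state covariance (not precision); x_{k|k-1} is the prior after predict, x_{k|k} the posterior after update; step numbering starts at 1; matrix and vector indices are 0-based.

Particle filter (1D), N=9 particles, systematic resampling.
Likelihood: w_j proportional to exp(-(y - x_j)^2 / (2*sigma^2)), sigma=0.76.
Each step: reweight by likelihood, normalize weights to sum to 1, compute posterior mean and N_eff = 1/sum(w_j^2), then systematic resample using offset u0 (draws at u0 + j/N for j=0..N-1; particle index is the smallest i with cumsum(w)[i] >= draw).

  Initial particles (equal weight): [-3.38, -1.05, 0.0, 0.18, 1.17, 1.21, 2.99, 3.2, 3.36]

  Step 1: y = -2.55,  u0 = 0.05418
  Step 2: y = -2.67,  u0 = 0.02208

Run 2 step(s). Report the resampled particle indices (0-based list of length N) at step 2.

resampled_idx = [0, 0, 1, 2, 3, 4, 5, 5, 6]

step 1: w=[0.7885, 0.2041, 0.0051, 0.0023, 0.0000, 0.0000, 0.0000, 0.0000, 0.0000]  mean=-2.8789  Neff=1.5075  idx=[0, 0, 0, 0, 0, 0, 0, 1, 1]
step 2: w=[0.1366, 0.1366, 0.1366, 0.1366, 0.1366, 0.1366, 0.1366, 0.0218, 0.0218]  mean=-3.2784  Neff=7.5975  idx=[0, 0, 1, 2, 3, 4, 5, 5, 6]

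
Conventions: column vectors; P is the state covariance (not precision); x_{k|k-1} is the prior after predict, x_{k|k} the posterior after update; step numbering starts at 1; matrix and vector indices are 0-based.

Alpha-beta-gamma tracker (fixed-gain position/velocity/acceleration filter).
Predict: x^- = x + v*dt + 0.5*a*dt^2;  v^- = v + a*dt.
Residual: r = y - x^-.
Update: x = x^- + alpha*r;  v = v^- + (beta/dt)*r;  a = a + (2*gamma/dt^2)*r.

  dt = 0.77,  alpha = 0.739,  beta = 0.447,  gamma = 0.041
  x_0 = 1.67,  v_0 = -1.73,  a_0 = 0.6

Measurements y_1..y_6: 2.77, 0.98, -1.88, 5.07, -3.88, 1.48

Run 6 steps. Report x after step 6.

step 1: x_pred=0.5158  r=2.2542  x^+=2.1816  v^+=0.0406  a^+=0.9118
step 2: x_pred=2.4832  r=-1.5032  x^+=1.3723  v^+=-0.1300  a^+=0.7039
step 3: x_pred=1.4809  r=-3.3609  x^+=-1.0028  v^+=-1.5391  a^+=0.2390
step 4: x_pred=-2.1170  r=7.1870  x^+=3.1942  v^+=2.8172  a^+=1.2330
step 5: x_pred=5.7290  r=-9.6090  x^+=-1.3721  v^+=-1.8116  a^+=-0.0959
step 6: x_pred=-2.7954  r=4.2754  x^+=0.3641  v^+=0.5965  a^+=0.4954

x_post = 0.3641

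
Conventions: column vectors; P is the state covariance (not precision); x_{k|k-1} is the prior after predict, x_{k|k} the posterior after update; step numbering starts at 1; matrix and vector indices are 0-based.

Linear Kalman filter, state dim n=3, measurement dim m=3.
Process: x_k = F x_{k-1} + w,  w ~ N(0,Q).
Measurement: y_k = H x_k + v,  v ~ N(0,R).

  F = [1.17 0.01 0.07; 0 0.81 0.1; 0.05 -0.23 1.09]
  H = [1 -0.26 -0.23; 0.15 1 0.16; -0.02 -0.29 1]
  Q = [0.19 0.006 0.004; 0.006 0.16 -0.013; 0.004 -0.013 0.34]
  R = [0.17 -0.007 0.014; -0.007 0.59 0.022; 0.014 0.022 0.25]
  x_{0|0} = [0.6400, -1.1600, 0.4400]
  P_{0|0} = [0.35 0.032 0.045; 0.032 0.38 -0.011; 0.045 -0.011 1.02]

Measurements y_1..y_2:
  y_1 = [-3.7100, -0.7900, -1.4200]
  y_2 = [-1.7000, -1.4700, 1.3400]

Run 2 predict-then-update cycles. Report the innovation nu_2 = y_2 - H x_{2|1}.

innov = [1.5544, -0.4191, 2.3508]

step 1: x^-=[0.7680, -0.8956, 0.7784]  P^-=[0.6823 0.0512 0.1504; 0.0512 0.4177 0.0194; 0.1504 0.0194 1.5825]  S=[0.8707 -0.0087 -0.1993; -0.0087 1.0924 0.1894; -0.1993 0.1894 1.8512]  K=[0.7604 0.1456 0.1329; -0.0916 0.4102 -0.1073; -0.0596 0.1257 0.8309]  nu=[-4.5318, -0.1341, -2.4428]  x^+=[-3.0221, -0.2736, -0.9982]  P^+=[0.1578 0.0495 0.0646; 0.0495 0.2253 0.0472; 0.0646 0.0472 0.2246]
step 2: x^-=[-3.6085, -0.3214, -1.1762]  P^-=[0.4190 0.0666 0.0989; 0.0666 0.3177 0.0125; 0.0989 0.0125 0.6014]  S=[0.5636 0.0241 -0.0308; 0.0241 0.9612 0.0470; -0.0308 0.0470 0.8679]  K=[0.6721 0.1294 0.0989; -0.0547 0.3499 -0.1142; -0.0427 0.0963 0.6798]  nu=[1.5544, -0.4191, 2.3508]  x^+=[-2.3855, -0.8217, 0.3151]  P^+=[0.1385 0.0446 0.0527; 0.0446 0.1920 0.0350; 0.0527 0.0350 0.1827]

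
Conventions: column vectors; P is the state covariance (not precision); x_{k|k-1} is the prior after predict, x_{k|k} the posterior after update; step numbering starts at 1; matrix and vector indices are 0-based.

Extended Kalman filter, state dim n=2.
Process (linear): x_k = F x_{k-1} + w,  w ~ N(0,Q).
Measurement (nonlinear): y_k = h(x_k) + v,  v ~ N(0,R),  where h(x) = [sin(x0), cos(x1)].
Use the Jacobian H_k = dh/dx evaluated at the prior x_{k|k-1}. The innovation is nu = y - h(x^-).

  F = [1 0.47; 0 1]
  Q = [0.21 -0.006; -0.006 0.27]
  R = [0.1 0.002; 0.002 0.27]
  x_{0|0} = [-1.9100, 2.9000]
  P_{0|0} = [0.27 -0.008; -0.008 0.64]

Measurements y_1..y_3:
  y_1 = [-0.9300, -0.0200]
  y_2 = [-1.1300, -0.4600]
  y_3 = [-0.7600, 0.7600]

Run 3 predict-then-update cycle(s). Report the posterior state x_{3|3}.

x_post = [-0.6399, 1.0962]

step 1: x^-=[-0.5470, 2.9000]  P^-=[0.6139 0.2868; 0.2868 0.9100]  H_jac=[0.8541 0.0000; 0.0000 -0.2392]  S=[0.5478 -0.0566; -0.0566 0.3221]  K=[0.9524 -0.0457; 0.3843 -0.6084]  nu=[-0.4099, 0.9510]  x^+=[-0.9808, 2.1639]  P^+=[0.1114 0.0436; 0.0436 0.6834]
step 2: x^-=[0.0363, 2.1639]  P^-=[0.5133 0.3588; 0.3588 0.9534]  H_jac=[0.9993 0.0000; 0.0000 -0.8292]  S=[0.6126 -0.2953; -0.2953 0.9255]  K=[0.8064 -0.0641; 0.2050 -0.7887]  nu=[-1.1663, 0.0989]  x^+=[-0.9106, 1.8467]  P^+=[0.0806 0.0189; 0.0189 0.2563]
step 3: x^-=[-0.0426, 1.8467]  P^-=[0.3650 0.1334; 0.1334 0.5263]  H_jac=[0.9991 0.0000; 0.0000 -0.9622]  S=[0.4643 -0.1263; -0.1263 0.7573]  K=[0.7744 -0.0404; 0.1102 -0.6504]  nu=[-0.7174, 1.0325]  x^+=[-0.6399, 1.0962]  P^+=[0.0774 0.0097; 0.0097 0.1823]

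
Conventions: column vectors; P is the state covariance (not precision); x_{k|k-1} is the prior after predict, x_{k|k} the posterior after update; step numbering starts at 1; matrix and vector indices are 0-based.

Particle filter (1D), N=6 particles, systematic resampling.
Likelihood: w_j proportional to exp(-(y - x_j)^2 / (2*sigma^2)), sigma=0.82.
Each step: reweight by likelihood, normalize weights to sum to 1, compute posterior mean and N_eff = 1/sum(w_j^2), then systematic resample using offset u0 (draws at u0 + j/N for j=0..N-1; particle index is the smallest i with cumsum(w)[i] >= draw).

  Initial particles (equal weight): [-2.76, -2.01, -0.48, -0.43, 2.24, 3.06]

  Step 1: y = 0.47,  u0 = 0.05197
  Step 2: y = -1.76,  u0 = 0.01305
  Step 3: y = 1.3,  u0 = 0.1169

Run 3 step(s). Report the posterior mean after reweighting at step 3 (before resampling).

post_mean = -0.4619

step 1: w=[0.0004, 0.0088, 0.4355, 0.4666, 0.0829, 0.0058]  mean=-0.2248  Neff=2.4134  idx=[2, 2, 2, 3, 3, 3]
step 2: w=[0.1747, 0.1747, 0.1747, 0.1586, 0.1586, 0.1586]  mean=-0.4562  Neff=5.9859  idx=[0, 1, 1, 2, 3, 5]
step 3: w=[0.1593, 0.1593, 0.1593, 0.1593, 0.1815, 0.1815]  mean=-0.4619  Neff=5.9764  idx=[0, 1, 2, 3, 4, 5]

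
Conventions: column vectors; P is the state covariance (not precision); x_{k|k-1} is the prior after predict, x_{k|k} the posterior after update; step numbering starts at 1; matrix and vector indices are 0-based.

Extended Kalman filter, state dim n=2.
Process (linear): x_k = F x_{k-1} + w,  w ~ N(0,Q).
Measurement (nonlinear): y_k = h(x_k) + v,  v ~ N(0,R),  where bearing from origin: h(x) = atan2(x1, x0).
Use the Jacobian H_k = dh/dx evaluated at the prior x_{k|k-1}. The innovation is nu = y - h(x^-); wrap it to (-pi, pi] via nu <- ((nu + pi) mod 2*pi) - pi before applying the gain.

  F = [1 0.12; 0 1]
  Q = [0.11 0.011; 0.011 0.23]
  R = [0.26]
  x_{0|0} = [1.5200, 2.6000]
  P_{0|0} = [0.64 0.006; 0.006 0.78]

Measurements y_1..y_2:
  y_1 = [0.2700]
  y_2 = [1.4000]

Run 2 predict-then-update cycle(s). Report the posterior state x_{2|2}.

step 1: x^-=[1.8320, 2.6000]  P^-=[0.7627 0.1106; 0.1106 1.0100]  H_jac=[-0.2570 0.1811]  S=[0.3332]  K=[-0.5282; 0.4636]  nu=[-0.6870]  x^+=[2.1948, 2.2815]  P^+=[0.6697 0.1922; 0.1922 0.9384]
step 2: x^-=[2.4686, 2.2815]  P^-=[0.8394 0.3158; 0.3158 1.1684]  H_jac=[-0.2019 0.2185]  S=[0.3221]  K=[-0.3119; 0.5945]  nu=[0.6540]  x^+=[2.2646, 2.6703]  P^+=[0.8080 0.3755; 0.3755 1.0545]

x_post = [2.2646, 2.6703]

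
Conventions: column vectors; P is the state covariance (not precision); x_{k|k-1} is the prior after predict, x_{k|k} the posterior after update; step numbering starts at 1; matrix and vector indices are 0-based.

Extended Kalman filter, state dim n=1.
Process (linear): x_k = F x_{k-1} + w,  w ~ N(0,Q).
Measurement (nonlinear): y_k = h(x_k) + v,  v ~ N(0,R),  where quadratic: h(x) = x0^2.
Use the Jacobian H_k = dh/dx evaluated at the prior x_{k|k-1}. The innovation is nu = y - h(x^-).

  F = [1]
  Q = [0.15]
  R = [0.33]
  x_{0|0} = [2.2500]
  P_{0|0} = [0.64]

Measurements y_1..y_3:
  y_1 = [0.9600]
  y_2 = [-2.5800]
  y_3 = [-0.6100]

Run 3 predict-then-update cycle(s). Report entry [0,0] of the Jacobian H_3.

step 1: x^-=[2.2500]  P^-=[0.7900]  H_jac=[4.5000]  S=[16.3275]  K=[0.2177]  nu=[-4.1025]  x^+=[1.3568]  P^+=[0.0160]
step 2: x^-=[1.3568]  P^-=[0.1660]  H_jac=[2.7135]  S=[1.5520]  K=[0.2902]  nu=[-4.4208]  x^+=[0.0740]  P^+=[0.0353]
step 3: x^-=[0.0740]  P^-=[0.1853]  H_jac=[0.1480]  S=[0.3341]  K=[0.0821]  nu=[-0.6155]  x^+=[0.0235]  P^+=[0.1830]

H_jac[0,0] = 0.1480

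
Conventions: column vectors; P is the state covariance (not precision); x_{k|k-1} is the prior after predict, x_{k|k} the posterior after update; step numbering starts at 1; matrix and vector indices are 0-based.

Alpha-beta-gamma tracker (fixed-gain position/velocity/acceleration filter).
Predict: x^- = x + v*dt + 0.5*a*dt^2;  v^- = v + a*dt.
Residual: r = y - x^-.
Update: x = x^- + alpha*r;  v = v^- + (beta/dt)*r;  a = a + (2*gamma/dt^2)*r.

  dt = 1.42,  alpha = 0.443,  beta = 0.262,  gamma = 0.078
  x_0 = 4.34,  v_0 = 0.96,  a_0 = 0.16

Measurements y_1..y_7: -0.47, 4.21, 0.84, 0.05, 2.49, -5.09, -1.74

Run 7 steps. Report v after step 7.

step 1: x_pred=5.8645  r=-6.3345  x^+=3.0583  v^+=0.0184  a^+=-0.3301
step 2: x_pred=2.7517  r=1.4583  x^+=3.3977  v^+=-0.1812  a^+=-0.2173
step 3: x_pred=2.9214  r=-2.0814  x^+=1.9993  v^+=-0.8737  a^+=-0.3783
step 4: x_pred=0.3772  r=-0.3272  x^+=0.2323  v^+=-1.4713  a^+=-0.4036
step 5: x_pred=-2.2638  r=4.7538  x^+=-0.1579  v^+=-1.1673  a^+=-0.0358
step 6: x_pred=-1.8515  r=-3.2385  x^+=-3.2862  v^+=-1.8156  a^+=-0.2864
step 7: x_pred=-6.1531  r=4.4131  x^+=-4.1981  v^+=-1.4080  a^+=0.0551

v_post = -1.4080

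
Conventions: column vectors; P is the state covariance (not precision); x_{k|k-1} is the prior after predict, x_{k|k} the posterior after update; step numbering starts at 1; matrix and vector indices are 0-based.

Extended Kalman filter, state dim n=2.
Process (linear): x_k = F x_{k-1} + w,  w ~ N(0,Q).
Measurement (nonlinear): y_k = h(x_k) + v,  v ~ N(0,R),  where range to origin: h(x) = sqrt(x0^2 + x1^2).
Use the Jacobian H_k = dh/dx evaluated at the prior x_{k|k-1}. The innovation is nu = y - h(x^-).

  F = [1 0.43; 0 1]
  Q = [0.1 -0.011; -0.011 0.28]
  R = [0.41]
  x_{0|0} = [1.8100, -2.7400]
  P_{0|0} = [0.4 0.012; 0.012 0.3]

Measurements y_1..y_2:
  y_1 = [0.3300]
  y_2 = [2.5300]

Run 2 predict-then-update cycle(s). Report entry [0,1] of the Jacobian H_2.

step 1: x^-=[0.6318, -2.7400]  P^-=[0.5658 0.1300; 0.1300 0.5800]  H_jac=[0.2247 -0.9744]  S=[0.9324]  K=[0.0005; -0.5748]  nu=[-2.4819]  x^+=[0.6306, -1.3133]  P^+=[0.5658 0.1303; 0.1303 0.2719]
step 2: x^-=[0.0659, -1.3133]  P^-=[0.8281 0.2362; 0.2362 0.5519]  H_jac=[0.0501 -0.9987]  S=[0.9390]  K=[-0.2070; -0.5744]  nu=[1.2151]  x^+=[-0.1857, -2.0113]  P^+=[0.7878 0.1245; 0.1245 0.2421]

H_jac[0,1] = -0.9987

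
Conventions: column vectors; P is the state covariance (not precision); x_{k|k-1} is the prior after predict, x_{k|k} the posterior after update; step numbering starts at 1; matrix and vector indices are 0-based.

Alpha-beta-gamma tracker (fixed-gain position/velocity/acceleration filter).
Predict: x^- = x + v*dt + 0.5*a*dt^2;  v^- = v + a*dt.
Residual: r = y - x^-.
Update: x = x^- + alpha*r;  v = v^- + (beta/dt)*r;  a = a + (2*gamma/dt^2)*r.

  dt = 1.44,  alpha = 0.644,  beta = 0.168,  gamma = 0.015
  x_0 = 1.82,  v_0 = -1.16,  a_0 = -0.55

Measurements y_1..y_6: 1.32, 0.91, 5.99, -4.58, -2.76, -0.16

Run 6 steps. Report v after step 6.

step 1: x_pred=-0.4206  r=1.7406  x^+=0.7003  v^+=-1.7489  a^+=-0.5248
step 2: x_pred=-2.3623  r=3.2723  x^+=-0.2549  v^+=-2.1229  a^+=-0.4775
step 3: x_pred=-3.8069  r=9.7969  x^+=2.5023  v^+=-1.6675  a^+=-0.3357
step 4: x_pred=-0.2470  r=-4.3330  x^+=-3.0374  v^+=-2.6565  a^+=-0.3984
step 5: x_pred=-7.2758  r=4.5158  x^+=-4.3676  v^+=-2.7034  a^+=-0.3331
step 6: x_pred=-8.6058  r=8.4458  x^+=-3.1667  v^+=-2.1977  a^+=-0.2109

v_post = -2.1977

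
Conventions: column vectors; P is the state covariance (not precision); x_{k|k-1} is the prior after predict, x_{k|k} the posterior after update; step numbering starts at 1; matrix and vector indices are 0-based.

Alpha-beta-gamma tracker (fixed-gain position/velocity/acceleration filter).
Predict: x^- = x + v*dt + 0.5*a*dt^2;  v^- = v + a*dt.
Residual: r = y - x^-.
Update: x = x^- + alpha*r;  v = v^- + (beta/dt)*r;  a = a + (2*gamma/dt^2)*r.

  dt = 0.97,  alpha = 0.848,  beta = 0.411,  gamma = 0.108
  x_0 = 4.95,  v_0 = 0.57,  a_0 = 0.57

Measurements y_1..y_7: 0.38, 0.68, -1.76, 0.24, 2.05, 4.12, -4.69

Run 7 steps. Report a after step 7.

step 1: x_pred=5.7711  r=-5.3911  x^+=1.1994  v^+=-1.1614  a^+=-0.6676
step 2: x_pred=-0.2411  r=0.9211  x^+=0.5400  v^+=-1.4186  a^+=-0.4561
step 3: x_pred=-1.0507  r=-0.7093  x^+=-1.6522  v^+=-2.1616  a^+=-0.6190
step 4: x_pred=-4.0402  r=4.2802  x^+=-0.4106  v^+=-0.9485  a^+=0.3636
step 5: x_pred=-1.1596  r=3.2096  x^+=1.5621  v^+=0.7641  a^+=1.1004
step 6: x_pred=2.8210  r=1.2990  x^+=3.9226  v^+=2.3819  a^+=1.3986
step 7: x_pred=6.8910  r=-11.5810  x^+=-2.9297  v^+=-1.1684  a^+=-1.2600

a_post = -1.2600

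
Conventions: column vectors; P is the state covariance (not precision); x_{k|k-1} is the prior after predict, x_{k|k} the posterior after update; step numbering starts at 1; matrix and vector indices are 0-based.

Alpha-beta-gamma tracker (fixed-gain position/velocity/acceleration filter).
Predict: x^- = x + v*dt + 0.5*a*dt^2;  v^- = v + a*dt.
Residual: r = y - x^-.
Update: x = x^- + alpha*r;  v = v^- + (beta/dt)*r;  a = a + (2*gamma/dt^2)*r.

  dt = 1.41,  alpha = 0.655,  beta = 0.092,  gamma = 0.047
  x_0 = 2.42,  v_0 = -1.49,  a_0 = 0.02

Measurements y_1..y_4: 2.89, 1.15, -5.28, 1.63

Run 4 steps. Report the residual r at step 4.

resid = 6.8453

step 1: x_pred=0.3390  r=2.5510  x^+=2.0099  v^+=-1.2954  a^+=0.1406
step 2: x_pred=0.3232  r=0.8268  x^+=0.8648  v^+=-1.0431  a^+=0.1797
step 3: x_pred=-0.4274  r=-4.8526  x^+=-3.6059  v^+=-1.1064  a^+=-0.0497
step 4: x_pred=-5.2153  r=6.8453  x^+=-0.7316  v^+=-0.7299  a^+=0.2739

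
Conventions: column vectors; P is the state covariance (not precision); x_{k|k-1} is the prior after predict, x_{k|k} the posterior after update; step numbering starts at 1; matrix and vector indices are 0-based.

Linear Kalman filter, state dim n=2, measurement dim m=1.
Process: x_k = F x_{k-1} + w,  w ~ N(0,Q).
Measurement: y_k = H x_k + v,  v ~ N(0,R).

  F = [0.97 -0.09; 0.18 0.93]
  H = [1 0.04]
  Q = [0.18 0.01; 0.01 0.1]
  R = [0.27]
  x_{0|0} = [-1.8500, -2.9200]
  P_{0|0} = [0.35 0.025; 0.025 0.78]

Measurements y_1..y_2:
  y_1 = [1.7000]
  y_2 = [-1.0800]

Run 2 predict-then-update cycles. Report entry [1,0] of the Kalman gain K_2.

K[1,0] = -0.0058

step 1: x^-=[-1.5317, -3.0486]  P^-=[0.5113 0.0280; 0.0280 0.7943]  S=[0.7848]  K=[0.6529; 0.0761]  nu=[3.3536]  x^+=[0.6579, -2.7933]  P^+=[0.1767 -0.0110; -0.0110 0.7898]
step 2: x^-=[0.8896, -2.4793]  P^-=[0.3546 -0.0350; -0.0350 0.7851]  S=[0.6231]  K=[0.5669; -0.0058]  nu=[-1.8704]  x^+=[-0.1707, -2.4685]  P^+=[0.1544 -0.0330; -0.0330 0.7851]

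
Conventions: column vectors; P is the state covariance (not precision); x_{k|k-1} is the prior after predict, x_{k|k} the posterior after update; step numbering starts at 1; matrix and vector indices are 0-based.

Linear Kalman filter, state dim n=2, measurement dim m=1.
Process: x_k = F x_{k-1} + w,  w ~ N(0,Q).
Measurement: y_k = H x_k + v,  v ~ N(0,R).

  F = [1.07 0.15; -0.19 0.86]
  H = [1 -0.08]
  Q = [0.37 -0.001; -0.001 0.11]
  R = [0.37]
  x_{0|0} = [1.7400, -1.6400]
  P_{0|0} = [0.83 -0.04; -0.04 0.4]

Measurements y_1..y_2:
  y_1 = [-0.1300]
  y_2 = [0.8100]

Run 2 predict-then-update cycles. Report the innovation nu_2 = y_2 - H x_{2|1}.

innov = [0.7669]

step 1: x^-=[1.6158, -1.7410]  P^-=[1.3164 -0.1538; -0.1538 0.4489]  S=[1.7139]  K=[0.7753; -0.1107]  nu=[-1.8851]  x^+=[0.1544, -1.5323]  P^+=[0.2863 -0.0067; -0.0067 0.4279]
step 2: x^-=[-0.0647, -1.3471]  P^-=[0.7053 -0.0100; -0.0100 0.4390]  S=[1.0797]  K=[0.6540; -0.0418]  nu=[0.7669]  x^+=[0.4368, -1.3792]  P^+=[0.2435 0.0195; 0.0195 0.4371]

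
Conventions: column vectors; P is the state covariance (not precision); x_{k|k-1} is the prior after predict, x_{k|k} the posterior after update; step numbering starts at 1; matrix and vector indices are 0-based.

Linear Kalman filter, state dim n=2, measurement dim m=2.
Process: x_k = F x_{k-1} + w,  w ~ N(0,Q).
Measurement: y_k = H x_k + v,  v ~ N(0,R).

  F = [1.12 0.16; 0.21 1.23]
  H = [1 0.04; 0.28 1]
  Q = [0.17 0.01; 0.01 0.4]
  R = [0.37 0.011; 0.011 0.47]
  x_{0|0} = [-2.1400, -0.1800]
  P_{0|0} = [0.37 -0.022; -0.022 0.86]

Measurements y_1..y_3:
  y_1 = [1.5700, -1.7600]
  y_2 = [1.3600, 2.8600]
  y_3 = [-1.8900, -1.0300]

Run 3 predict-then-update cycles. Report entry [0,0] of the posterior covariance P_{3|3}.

step 1: x^-=[-2.4256, -0.6708]  P^-=[0.6483 0.2352; 0.2352 1.7060]  S=[1.0398 0.4986; 0.4986 2.3586]  K=[0.6096 0.0478; -0.0761 0.7673]  nu=[4.0224, -0.4100]  x^+=[0.0067, -1.2916]  P^+=[0.2274 -0.0345; -0.0345 0.3695]
step 2: x^-=[-0.1992, -1.5873]  P^-=[0.4524 0.0875; 0.0875 0.9512]  S=[0.8309 0.2642; 0.2642 1.5057]  K=[0.5332 0.0487; -0.0582 0.6582]  nu=[1.6227, 4.5030]  x^+=[0.8853, 1.2823]  P^+=[0.1989 -0.0269; -0.0269 0.3163]
step 3: x^-=[1.1967, 1.7632]  P^-=[0.4179 0.0810; 0.0810 0.8733]  S=[0.7958 0.2449; 0.2449 1.4215]  K=[0.5136 0.0508; -0.0510 0.6391]  nu=[-3.1572, -3.1282]  x^+=[-0.5839, -0.0753]  P^+=[0.1916 -0.0241; -0.0241 0.3066]

P_post[0,0] = 0.1916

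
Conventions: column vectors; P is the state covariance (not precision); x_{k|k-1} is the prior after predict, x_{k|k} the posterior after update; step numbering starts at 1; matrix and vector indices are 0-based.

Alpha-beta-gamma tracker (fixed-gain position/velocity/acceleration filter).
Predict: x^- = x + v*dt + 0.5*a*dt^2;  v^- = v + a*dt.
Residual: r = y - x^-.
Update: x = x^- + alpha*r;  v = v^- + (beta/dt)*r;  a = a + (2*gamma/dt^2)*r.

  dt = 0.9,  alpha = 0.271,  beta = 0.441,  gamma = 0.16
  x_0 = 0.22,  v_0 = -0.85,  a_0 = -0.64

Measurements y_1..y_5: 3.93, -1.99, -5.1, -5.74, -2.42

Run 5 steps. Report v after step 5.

step 1: x_pred=-0.8042  r=4.7342  x^+=0.4788  v^+=0.8938  a^+=1.2303
step 2: x_pred=1.7814  r=-3.7714  x^+=0.7594  v^+=0.1530  a^+=-0.2596
step 3: x_pred=0.7919  r=-5.8919  x^+=-0.8048  v^+=-2.9677  a^+=-2.5873
step 4: x_pred=-4.5236  r=-1.2164  x^+=-4.8532  v^+=-5.8923  a^+=-3.0679
step 5: x_pred=-11.3988  r=8.9788  x^+=-8.9656  v^+=-4.2538  a^+=0.4793

v_post = -4.2538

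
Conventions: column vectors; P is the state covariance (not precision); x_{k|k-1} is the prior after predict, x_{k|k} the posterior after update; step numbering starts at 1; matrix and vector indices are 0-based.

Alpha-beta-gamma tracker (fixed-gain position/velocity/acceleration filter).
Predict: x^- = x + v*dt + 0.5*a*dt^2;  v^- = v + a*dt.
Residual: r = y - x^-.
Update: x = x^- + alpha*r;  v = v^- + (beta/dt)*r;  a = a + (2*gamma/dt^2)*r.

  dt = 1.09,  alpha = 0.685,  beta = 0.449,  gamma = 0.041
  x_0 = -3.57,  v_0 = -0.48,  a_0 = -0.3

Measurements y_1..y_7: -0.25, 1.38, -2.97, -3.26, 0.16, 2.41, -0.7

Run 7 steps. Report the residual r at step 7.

step 1: x_pred=-4.2714  r=4.0214  x^+=-1.5167  v^+=0.8495  a^+=-0.0225
step 2: x_pred=-0.6041  r=1.9841  x^+=0.7550  v^+=1.6424  a^+=0.1145
step 3: x_pred=2.6132  r=-5.5832  x^+=-1.2113  v^+=-0.5327  a^+=-0.2709
step 4: x_pred=-1.9529  r=-1.3071  x^+=-2.8482  v^+=-1.3664  a^+=-0.3611
step 5: x_pred=-4.5521  r=4.7121  x^+=-1.3243  v^+=0.1811  a^+=-0.0358
step 6: x_pred=-1.1482  r=3.5582  x^+=1.2892  v^+=1.6077  a^+=0.2097
step 7: x_pred=3.1662  r=-3.8662  x^+=0.5178  v^+=0.2438  a^+=-0.0571

resid = -3.8662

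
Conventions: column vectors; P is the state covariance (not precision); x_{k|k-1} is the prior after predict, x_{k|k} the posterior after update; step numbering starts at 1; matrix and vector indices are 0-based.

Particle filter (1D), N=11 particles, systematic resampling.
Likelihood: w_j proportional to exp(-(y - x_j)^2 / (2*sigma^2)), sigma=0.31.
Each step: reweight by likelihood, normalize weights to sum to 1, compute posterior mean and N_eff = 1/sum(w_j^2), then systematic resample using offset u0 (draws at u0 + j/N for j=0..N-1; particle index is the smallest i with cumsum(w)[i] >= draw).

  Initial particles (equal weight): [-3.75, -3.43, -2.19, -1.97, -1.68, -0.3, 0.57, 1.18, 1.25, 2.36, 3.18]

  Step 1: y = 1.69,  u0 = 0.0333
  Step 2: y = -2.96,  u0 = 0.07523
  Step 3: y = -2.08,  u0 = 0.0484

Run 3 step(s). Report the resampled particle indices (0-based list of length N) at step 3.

step 1: w=[0.0000, 0.0000, 0.0000, 0.0000, 0.0000, 0.0000, 0.0020, 0.3580, 0.5060, 0.1340, 0.0000]  mean=1.3724  Neff=2.4870  idx=[7, 7, 7, 7, 8, 8, 8, 8, 8, 8, 9]
step 2: w=[0.2333, 0.2333, 0.2333, 0.2333, 0.0111, 0.0111, 0.0111, 0.0111, 0.0111, 0.0111, 0.0000]  mean=1.1847  Neff=4.5783  idx=[0, 0, 1, 1, 1, 2, 2, 3, 3, 3, 8]
step 3: w=[0.0991, 0.0991, 0.0991, 0.0991, 0.0991, 0.0991, 0.0991, 0.0991, 0.0991, 0.0991, 0.0090]  mean=1.1806  Neff=10.1739  idx=[0, 1, 2, 3, 4, 5, 5, 6, 7, 8, 9]

resampled_idx = [0, 1, 2, 3, 4, 5, 5, 6, 7, 8, 9]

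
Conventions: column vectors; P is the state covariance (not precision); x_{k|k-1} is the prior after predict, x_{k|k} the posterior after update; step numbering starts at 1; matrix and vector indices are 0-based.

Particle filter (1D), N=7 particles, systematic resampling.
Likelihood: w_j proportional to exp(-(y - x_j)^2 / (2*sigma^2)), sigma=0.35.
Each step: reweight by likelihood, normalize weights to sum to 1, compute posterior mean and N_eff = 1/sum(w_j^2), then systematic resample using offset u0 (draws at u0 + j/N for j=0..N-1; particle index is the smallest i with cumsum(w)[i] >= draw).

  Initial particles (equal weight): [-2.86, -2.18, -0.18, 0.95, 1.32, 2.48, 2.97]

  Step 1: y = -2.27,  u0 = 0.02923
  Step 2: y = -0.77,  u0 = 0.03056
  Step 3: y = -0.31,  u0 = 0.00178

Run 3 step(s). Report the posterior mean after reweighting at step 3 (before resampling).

step 1: w=[0.1998, 0.8002, 0.0000, 0.0000, 0.0000, 0.0000, 0.0000]  mean=-2.3158  Neff=1.4700  idx=[0, 0, 1, 1, 1, 1, 1]
step 2: w=[0.0000, 0.0000, 0.2000, 0.2000, 0.2000, 0.2000, 0.2000]  mean=-2.1800  Neff=5.0002  idx=[2, 2, 3, 4, 5, 5, 6]
step 3: w=[0.1429, 0.1429, 0.1429, 0.1429, 0.1429, 0.1429, 0.1429]  mean=-2.1800  Neff=7.0000  idx=[0, 1, 2, 3, 4, 5, 6]

post_mean = -2.1800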